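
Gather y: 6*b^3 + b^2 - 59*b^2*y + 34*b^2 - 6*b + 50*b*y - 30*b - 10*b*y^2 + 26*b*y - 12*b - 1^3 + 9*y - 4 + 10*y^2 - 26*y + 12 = 6*b^3 + 35*b^2 - 48*b + y^2*(10 - 10*b) + y*(-59*b^2 + 76*b - 17) + 7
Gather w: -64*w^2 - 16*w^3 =-16*w^3 - 64*w^2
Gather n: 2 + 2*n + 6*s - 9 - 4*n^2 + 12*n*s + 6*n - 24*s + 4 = -4*n^2 + n*(12*s + 8) - 18*s - 3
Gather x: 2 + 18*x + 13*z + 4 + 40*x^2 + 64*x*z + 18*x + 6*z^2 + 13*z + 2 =40*x^2 + x*(64*z + 36) + 6*z^2 + 26*z + 8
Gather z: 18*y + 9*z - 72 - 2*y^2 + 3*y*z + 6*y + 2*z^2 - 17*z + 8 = -2*y^2 + 24*y + 2*z^2 + z*(3*y - 8) - 64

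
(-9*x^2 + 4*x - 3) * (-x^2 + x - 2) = 9*x^4 - 13*x^3 + 25*x^2 - 11*x + 6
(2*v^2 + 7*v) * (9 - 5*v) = -10*v^3 - 17*v^2 + 63*v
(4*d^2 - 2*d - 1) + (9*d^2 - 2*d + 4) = 13*d^2 - 4*d + 3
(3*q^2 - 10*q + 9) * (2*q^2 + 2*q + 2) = 6*q^4 - 14*q^3 + 4*q^2 - 2*q + 18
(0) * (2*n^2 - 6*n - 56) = 0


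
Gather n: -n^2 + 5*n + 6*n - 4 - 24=-n^2 + 11*n - 28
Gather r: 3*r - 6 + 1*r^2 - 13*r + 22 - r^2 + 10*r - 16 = 0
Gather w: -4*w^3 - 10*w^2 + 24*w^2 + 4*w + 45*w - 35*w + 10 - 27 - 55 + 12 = -4*w^3 + 14*w^2 + 14*w - 60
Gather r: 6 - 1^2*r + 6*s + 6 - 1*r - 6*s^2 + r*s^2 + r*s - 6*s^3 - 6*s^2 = r*(s^2 + s - 2) - 6*s^3 - 12*s^2 + 6*s + 12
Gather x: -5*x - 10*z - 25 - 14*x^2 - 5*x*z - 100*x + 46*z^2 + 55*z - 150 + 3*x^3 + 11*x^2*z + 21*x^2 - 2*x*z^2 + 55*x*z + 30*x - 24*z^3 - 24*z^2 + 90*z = 3*x^3 + x^2*(11*z + 7) + x*(-2*z^2 + 50*z - 75) - 24*z^3 + 22*z^2 + 135*z - 175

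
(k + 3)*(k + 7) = k^2 + 10*k + 21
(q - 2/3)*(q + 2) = q^2 + 4*q/3 - 4/3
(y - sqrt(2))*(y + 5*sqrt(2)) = y^2 + 4*sqrt(2)*y - 10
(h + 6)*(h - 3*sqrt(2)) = h^2 - 3*sqrt(2)*h + 6*h - 18*sqrt(2)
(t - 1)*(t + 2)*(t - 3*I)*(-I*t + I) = -I*t^4 - 3*t^3 + 3*I*t^2 + 9*t - 2*I*t - 6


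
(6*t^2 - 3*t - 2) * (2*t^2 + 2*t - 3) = 12*t^4 + 6*t^3 - 28*t^2 + 5*t + 6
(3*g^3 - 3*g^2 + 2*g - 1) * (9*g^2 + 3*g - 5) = 27*g^5 - 18*g^4 - 6*g^3 + 12*g^2 - 13*g + 5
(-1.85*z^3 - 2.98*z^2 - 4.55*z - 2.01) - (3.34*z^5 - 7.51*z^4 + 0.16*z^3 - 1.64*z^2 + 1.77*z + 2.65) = -3.34*z^5 + 7.51*z^4 - 2.01*z^3 - 1.34*z^2 - 6.32*z - 4.66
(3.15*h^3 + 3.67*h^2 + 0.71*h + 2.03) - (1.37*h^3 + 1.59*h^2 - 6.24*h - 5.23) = 1.78*h^3 + 2.08*h^2 + 6.95*h + 7.26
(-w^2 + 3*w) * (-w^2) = w^4 - 3*w^3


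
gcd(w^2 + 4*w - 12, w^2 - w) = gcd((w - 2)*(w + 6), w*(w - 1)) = 1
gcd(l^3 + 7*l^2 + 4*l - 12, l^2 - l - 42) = l + 6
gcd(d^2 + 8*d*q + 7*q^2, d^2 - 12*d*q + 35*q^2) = 1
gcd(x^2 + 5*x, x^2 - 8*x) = x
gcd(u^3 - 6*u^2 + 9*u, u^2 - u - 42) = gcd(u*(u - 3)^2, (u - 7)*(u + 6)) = 1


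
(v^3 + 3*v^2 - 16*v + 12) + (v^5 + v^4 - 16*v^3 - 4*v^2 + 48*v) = v^5 + v^4 - 15*v^3 - v^2 + 32*v + 12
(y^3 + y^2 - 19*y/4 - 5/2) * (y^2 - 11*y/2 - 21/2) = y^5 - 9*y^4/2 - 83*y^3/4 + 105*y^2/8 + 509*y/8 + 105/4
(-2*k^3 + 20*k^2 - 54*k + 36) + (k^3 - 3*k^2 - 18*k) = -k^3 + 17*k^2 - 72*k + 36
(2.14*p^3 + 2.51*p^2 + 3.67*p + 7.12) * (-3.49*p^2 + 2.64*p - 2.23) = -7.4686*p^5 - 3.1103*p^4 - 10.9541*p^3 - 20.7573*p^2 + 10.6127*p - 15.8776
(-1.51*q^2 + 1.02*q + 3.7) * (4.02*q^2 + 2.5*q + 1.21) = -6.0702*q^4 + 0.3254*q^3 + 15.5969*q^2 + 10.4842*q + 4.477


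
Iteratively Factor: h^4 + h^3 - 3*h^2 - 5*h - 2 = (h - 2)*(h^3 + 3*h^2 + 3*h + 1) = (h - 2)*(h + 1)*(h^2 + 2*h + 1) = (h - 2)*(h + 1)^2*(h + 1)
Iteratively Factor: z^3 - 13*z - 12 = (z + 1)*(z^2 - z - 12) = (z - 4)*(z + 1)*(z + 3)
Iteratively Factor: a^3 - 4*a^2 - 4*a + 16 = (a - 2)*(a^2 - 2*a - 8) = (a - 4)*(a - 2)*(a + 2)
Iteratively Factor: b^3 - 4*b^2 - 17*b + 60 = (b - 3)*(b^2 - b - 20) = (b - 3)*(b + 4)*(b - 5)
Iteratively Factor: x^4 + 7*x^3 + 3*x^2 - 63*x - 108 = (x + 3)*(x^3 + 4*x^2 - 9*x - 36) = (x + 3)^2*(x^2 + x - 12) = (x - 3)*(x + 3)^2*(x + 4)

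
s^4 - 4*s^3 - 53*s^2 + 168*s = s*(s - 8)*(s - 3)*(s + 7)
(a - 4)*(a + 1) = a^2 - 3*a - 4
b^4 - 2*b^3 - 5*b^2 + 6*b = b*(b - 3)*(b - 1)*(b + 2)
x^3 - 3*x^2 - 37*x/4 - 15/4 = (x - 5)*(x + 1/2)*(x + 3/2)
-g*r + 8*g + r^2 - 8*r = (-g + r)*(r - 8)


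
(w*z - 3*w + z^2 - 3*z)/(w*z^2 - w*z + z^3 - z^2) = (z - 3)/(z*(z - 1))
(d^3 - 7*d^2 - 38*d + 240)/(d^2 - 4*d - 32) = (d^2 + d - 30)/(d + 4)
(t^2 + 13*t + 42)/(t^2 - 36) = (t + 7)/(t - 6)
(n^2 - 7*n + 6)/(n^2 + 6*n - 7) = (n - 6)/(n + 7)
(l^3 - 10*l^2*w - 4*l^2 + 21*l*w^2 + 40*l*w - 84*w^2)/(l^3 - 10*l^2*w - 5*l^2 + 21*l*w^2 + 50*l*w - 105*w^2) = (l - 4)/(l - 5)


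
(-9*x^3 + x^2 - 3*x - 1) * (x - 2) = -9*x^4 + 19*x^3 - 5*x^2 + 5*x + 2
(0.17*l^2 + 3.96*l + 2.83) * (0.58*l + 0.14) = 0.0986*l^3 + 2.3206*l^2 + 2.1958*l + 0.3962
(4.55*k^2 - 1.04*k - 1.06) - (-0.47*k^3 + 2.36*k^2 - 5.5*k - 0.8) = 0.47*k^3 + 2.19*k^2 + 4.46*k - 0.26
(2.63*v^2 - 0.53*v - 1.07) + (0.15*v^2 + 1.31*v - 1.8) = 2.78*v^2 + 0.78*v - 2.87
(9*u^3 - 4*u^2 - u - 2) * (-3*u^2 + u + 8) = -27*u^5 + 21*u^4 + 71*u^3 - 27*u^2 - 10*u - 16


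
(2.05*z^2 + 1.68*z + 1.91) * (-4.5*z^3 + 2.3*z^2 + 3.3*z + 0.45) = -9.225*z^5 - 2.845*z^4 + 2.034*z^3 + 10.8595*z^2 + 7.059*z + 0.8595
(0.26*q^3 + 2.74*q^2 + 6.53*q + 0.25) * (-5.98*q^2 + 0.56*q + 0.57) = -1.5548*q^5 - 16.2396*q^4 - 37.3668*q^3 + 3.7236*q^2 + 3.8621*q + 0.1425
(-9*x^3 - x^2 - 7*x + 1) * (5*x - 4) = -45*x^4 + 31*x^3 - 31*x^2 + 33*x - 4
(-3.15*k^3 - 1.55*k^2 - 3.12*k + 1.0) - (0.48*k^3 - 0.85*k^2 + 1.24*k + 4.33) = -3.63*k^3 - 0.7*k^2 - 4.36*k - 3.33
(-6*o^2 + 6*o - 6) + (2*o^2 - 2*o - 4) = -4*o^2 + 4*o - 10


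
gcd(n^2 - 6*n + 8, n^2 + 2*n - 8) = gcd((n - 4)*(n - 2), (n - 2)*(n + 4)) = n - 2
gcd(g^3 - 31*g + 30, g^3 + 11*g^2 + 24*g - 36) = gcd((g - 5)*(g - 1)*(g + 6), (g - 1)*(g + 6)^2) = g^2 + 5*g - 6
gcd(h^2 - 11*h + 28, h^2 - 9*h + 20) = h - 4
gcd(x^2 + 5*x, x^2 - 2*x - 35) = x + 5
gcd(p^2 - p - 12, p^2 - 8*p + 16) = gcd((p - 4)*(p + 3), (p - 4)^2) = p - 4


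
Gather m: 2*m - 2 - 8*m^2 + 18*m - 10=-8*m^2 + 20*m - 12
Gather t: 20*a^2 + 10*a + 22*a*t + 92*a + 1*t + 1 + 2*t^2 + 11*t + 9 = 20*a^2 + 102*a + 2*t^2 + t*(22*a + 12) + 10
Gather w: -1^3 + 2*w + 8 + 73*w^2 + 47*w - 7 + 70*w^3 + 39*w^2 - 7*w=70*w^3 + 112*w^2 + 42*w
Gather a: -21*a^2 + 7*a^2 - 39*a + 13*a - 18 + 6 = -14*a^2 - 26*a - 12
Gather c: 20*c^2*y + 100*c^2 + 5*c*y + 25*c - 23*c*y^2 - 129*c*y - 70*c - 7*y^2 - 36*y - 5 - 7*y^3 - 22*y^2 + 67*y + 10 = c^2*(20*y + 100) + c*(-23*y^2 - 124*y - 45) - 7*y^3 - 29*y^2 + 31*y + 5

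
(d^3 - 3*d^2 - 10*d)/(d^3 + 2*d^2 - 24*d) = (d^2 - 3*d - 10)/(d^2 + 2*d - 24)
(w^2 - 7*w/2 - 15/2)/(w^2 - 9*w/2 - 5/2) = (2*w + 3)/(2*w + 1)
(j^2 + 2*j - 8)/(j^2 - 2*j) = (j + 4)/j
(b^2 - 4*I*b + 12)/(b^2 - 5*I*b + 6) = (b + 2*I)/(b + I)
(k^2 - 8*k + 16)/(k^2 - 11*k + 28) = (k - 4)/(k - 7)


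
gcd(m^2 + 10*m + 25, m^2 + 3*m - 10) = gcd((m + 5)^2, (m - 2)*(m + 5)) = m + 5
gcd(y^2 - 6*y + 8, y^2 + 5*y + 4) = 1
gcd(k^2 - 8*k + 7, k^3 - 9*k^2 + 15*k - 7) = k^2 - 8*k + 7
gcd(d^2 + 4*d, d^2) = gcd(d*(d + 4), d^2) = d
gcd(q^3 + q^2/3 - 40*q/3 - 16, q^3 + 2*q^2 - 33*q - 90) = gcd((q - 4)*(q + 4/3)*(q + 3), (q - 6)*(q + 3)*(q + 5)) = q + 3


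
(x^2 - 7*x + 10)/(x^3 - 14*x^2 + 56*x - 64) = (x - 5)/(x^2 - 12*x + 32)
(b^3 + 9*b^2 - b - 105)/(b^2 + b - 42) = (b^2 + 2*b - 15)/(b - 6)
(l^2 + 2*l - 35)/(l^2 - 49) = (l - 5)/(l - 7)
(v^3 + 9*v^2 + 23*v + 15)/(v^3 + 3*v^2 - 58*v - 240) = (v^2 + 4*v + 3)/(v^2 - 2*v - 48)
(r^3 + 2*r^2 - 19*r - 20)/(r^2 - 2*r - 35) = (r^2 - 3*r - 4)/(r - 7)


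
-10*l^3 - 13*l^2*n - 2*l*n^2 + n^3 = (-5*l + n)*(l + n)*(2*l + n)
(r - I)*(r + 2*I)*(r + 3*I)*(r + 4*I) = r^4 + 8*I*r^3 - 17*r^2 + 2*I*r - 24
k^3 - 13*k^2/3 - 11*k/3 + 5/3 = (k - 5)*(k - 1/3)*(k + 1)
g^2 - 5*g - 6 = (g - 6)*(g + 1)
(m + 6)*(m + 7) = m^2 + 13*m + 42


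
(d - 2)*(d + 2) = d^2 - 4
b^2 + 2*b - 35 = (b - 5)*(b + 7)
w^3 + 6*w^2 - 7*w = w*(w - 1)*(w + 7)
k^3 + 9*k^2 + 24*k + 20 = (k + 2)^2*(k + 5)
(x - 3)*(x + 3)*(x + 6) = x^3 + 6*x^2 - 9*x - 54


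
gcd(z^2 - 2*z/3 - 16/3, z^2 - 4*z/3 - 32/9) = z - 8/3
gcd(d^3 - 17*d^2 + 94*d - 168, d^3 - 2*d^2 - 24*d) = d - 6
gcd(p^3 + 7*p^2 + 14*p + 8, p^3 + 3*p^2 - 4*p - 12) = p + 2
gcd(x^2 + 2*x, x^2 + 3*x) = x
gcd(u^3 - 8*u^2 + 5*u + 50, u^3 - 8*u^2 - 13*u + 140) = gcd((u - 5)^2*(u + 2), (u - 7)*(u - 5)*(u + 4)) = u - 5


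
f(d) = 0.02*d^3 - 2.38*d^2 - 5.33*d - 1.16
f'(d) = 0.06*d^2 - 4.76*d - 5.33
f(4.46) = -70.50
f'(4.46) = -25.37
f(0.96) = -8.45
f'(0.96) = -9.84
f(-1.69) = 0.95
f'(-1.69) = 2.89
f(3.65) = -51.35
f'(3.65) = -21.90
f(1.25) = -11.50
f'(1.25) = -11.19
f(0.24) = -2.58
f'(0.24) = -6.47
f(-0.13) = -0.51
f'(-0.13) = -4.71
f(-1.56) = 1.29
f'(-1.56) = 2.24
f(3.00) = -38.03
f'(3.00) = -19.07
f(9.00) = -227.33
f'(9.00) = -43.31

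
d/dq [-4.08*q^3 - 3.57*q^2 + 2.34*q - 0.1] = -12.24*q^2 - 7.14*q + 2.34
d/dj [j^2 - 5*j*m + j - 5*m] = 2*j - 5*m + 1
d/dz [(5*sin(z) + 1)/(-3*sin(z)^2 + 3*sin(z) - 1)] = (15*sin(z)^2 + 6*sin(z) - 8)*cos(z)/(3*sin(z)^2 - 3*sin(z) + 1)^2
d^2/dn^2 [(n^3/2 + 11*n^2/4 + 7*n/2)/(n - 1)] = (n^3 - 3*n^2 + 3*n + 25/2)/(n^3 - 3*n^2 + 3*n - 1)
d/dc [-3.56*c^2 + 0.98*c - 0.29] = 0.98 - 7.12*c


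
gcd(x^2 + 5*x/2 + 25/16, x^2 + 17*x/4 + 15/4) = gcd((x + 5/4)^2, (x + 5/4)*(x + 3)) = x + 5/4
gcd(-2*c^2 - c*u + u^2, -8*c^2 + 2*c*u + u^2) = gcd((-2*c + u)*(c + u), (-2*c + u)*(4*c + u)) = -2*c + u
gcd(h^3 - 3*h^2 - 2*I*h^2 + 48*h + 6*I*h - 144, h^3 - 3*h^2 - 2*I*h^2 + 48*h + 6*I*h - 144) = h^3 + h^2*(-3 - 2*I) + h*(48 + 6*I) - 144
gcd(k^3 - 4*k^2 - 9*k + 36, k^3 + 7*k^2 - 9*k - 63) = k^2 - 9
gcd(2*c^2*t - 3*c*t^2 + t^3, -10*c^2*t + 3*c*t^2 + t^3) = -2*c*t + t^2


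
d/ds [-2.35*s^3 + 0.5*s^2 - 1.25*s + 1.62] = -7.05*s^2 + 1.0*s - 1.25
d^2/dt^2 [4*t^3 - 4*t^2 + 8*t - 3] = 24*t - 8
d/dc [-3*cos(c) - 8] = 3*sin(c)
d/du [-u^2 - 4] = -2*u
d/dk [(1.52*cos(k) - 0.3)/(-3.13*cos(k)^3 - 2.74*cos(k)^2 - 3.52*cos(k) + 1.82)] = (-9.5152*cos(k)^3 - 1.3478*cos(k)^2 + 1.644*cos(k) - 1.7104)*sin(k)/(9.7969*cos(k)^6 + 17.1524*cos(k)^5 + 29.5428*cos(k)^4 + 7.8964*cos(k)^3 + 2.4168*cos(k)^2 - 12.8128*cos(k) + 3.3124)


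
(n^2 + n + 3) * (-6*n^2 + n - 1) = -6*n^4 - 5*n^3 - 18*n^2 + 2*n - 3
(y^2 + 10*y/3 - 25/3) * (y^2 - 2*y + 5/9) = y^4 + 4*y^3/3 - 130*y^2/9 + 500*y/27 - 125/27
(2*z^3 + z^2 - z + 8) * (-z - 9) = -2*z^4 - 19*z^3 - 8*z^2 + z - 72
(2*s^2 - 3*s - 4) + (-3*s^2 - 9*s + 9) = -s^2 - 12*s + 5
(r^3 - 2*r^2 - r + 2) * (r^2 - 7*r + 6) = r^5 - 9*r^4 + 19*r^3 - 3*r^2 - 20*r + 12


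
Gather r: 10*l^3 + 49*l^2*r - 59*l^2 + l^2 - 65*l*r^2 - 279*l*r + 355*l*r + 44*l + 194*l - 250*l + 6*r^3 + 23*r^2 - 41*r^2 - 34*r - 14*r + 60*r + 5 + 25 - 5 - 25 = 10*l^3 - 58*l^2 - 12*l + 6*r^3 + r^2*(-65*l - 18) + r*(49*l^2 + 76*l + 12)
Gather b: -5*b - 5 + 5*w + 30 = -5*b + 5*w + 25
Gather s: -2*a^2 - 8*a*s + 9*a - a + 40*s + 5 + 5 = -2*a^2 + 8*a + s*(40 - 8*a) + 10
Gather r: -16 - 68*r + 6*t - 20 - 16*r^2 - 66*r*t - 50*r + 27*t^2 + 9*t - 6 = -16*r^2 + r*(-66*t - 118) + 27*t^2 + 15*t - 42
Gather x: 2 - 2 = 0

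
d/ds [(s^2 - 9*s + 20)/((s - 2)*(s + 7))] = 2*(7*s^2 - 34*s + 13)/(s^4 + 10*s^3 - 3*s^2 - 140*s + 196)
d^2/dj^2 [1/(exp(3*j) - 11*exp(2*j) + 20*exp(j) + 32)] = ((-9*exp(2*j) + 44*exp(j) - 20)*(exp(3*j) - 11*exp(2*j) + 20*exp(j) + 32) + 2*(3*exp(2*j) - 22*exp(j) + 20)^2*exp(j))*exp(j)/(exp(3*j) - 11*exp(2*j) + 20*exp(j) + 32)^3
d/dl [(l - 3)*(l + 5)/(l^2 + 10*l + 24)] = 2*(4*l^2 + 39*l + 99)/(l^4 + 20*l^3 + 148*l^2 + 480*l + 576)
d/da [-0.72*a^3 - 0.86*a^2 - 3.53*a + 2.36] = -2.16*a^2 - 1.72*a - 3.53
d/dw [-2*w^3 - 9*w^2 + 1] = 6*w*(-w - 3)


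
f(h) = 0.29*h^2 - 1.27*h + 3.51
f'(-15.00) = -9.97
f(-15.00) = 87.81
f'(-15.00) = -9.97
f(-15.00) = 87.81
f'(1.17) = -0.59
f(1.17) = 2.42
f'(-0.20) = -1.39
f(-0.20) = 3.78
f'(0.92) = -0.74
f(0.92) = 2.59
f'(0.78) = -0.82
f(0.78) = 2.70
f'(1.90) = -0.17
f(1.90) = 2.14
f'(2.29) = 0.06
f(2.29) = 2.12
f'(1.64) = -0.32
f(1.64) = 2.21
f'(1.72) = -0.27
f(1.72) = 2.18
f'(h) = 0.58*h - 1.27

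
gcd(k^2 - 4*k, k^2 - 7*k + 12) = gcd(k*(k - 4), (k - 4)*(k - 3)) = k - 4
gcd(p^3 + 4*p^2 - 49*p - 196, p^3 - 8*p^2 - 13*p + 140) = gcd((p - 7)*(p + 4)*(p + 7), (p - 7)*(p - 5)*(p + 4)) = p^2 - 3*p - 28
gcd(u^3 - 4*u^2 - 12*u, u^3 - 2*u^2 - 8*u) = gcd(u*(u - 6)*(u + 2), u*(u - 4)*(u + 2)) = u^2 + 2*u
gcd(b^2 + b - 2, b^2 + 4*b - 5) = b - 1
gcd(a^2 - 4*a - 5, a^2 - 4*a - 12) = 1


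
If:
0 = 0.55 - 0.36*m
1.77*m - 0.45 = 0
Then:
No Solution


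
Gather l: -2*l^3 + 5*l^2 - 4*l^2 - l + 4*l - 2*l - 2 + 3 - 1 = -2*l^3 + l^2 + l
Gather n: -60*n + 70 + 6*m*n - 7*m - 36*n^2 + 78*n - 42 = -7*m - 36*n^2 + n*(6*m + 18) + 28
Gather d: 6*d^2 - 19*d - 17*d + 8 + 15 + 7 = 6*d^2 - 36*d + 30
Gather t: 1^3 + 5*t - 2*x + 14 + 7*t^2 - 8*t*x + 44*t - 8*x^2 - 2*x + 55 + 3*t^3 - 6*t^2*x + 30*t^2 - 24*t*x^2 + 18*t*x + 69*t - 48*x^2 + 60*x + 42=3*t^3 + t^2*(37 - 6*x) + t*(-24*x^2 + 10*x + 118) - 56*x^2 + 56*x + 112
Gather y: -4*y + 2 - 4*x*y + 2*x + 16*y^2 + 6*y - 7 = 2*x + 16*y^2 + y*(2 - 4*x) - 5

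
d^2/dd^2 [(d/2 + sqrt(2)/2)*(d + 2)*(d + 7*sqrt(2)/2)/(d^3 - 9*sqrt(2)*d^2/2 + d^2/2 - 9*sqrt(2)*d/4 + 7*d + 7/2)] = 12*(4*d^6 + 24*sqrt(2)*d^6 + 90*sqrt(2)*d^5 - 432*sqrt(2)*d^4 - 402*d^4 - 1023*sqrt(2)*d^3 + 1350*d^3 - 1134*sqrt(2)*d^2 + 6258*d^2 - 2898*sqrt(2)*d + 4536*d - 882*sqrt(2) + 2128)/(32*d^9 - 432*sqrt(2)*d^8 + 48*d^8 - 648*sqrt(2)*d^7 + 4584*d^7 - 12204*sqrt(2)*d^6 + 6844*d^6 - 17874*sqrt(2)*d^5 + 35340*d^5 - 30078*sqrt(2)*d^4 + 48450*d^4 - 33237*sqrt(2)*d^3 + 34916*d^3 - 15876*sqrt(2)*d^2 + 20454*d^2 - 2646*sqrt(2)*d + 8232*d + 1372)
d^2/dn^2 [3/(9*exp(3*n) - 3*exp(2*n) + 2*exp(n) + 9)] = 3*((-81*exp(2*n) + 12*exp(n) - 2)*(9*exp(3*n) - 3*exp(2*n) + 2*exp(n) + 9) + 2*(27*exp(2*n) - 6*exp(n) + 2)^2*exp(n))*exp(n)/(9*exp(3*n) - 3*exp(2*n) + 2*exp(n) + 9)^3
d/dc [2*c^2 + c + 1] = 4*c + 1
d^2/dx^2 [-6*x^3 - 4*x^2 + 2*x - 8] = -36*x - 8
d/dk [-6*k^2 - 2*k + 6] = -12*k - 2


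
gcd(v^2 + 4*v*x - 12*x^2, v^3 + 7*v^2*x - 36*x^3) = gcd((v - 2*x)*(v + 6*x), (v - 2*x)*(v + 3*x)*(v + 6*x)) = -v^2 - 4*v*x + 12*x^2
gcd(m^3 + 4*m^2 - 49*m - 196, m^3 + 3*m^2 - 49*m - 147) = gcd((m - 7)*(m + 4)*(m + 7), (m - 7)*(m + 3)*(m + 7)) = m^2 - 49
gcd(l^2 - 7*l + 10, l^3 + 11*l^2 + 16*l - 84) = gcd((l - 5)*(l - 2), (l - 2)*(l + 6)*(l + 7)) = l - 2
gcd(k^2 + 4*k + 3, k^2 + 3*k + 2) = k + 1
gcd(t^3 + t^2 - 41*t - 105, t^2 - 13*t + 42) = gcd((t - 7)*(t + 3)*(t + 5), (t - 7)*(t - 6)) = t - 7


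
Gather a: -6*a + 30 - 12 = 18 - 6*a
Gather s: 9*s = 9*s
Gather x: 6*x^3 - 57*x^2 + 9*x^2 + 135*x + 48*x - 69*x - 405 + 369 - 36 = 6*x^3 - 48*x^2 + 114*x - 72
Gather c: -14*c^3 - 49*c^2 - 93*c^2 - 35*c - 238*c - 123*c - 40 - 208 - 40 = -14*c^3 - 142*c^2 - 396*c - 288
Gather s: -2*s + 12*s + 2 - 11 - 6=10*s - 15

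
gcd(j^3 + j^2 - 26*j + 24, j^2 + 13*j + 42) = j + 6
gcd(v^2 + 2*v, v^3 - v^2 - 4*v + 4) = v + 2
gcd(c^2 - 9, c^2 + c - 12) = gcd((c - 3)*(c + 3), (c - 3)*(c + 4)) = c - 3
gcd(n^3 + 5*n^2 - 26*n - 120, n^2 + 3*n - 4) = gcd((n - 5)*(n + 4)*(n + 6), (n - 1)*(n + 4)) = n + 4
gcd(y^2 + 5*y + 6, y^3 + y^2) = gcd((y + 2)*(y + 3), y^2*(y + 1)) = 1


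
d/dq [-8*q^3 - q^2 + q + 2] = -24*q^2 - 2*q + 1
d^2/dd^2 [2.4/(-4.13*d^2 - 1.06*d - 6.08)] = (81.87312*d^2 + 21.01344*d - 2.4*(8.26*d + 1.06)*(16.52*d + 2.12) + 120.52992)/(4.13*d^2 + 1.06*d + 6.08)^3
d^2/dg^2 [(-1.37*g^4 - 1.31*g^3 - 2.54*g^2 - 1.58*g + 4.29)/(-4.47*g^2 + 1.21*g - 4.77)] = (54.747666*g^6 - 44.459514*g^5 + 187.30092*g^4 - 87.92726*g^3 - 510.562008*g^2 + 115.92612*g + 304.203228)/(89.314623*g^6 - 72.530667*g^5 + 305.56026*g^4 - 156.568555*g^3 + 326.06766*g^2 - 82.593027*g + 108.531333)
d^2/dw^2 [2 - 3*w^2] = -6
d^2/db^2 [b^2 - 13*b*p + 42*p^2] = 2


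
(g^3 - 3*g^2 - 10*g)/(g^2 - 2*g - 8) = g*(g - 5)/(g - 4)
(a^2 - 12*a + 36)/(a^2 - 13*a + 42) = (a - 6)/(a - 7)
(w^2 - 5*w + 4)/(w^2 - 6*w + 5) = (w - 4)/(w - 5)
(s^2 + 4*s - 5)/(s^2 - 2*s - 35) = (s - 1)/(s - 7)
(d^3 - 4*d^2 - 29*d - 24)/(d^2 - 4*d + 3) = (d^3 - 4*d^2 - 29*d - 24)/(d^2 - 4*d + 3)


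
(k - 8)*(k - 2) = k^2 - 10*k + 16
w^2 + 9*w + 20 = (w + 4)*(w + 5)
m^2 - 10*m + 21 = (m - 7)*(m - 3)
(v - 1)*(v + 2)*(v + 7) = v^3 + 8*v^2 + 5*v - 14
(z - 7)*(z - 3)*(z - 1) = z^3 - 11*z^2 + 31*z - 21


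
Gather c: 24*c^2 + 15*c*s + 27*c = 24*c^2 + c*(15*s + 27)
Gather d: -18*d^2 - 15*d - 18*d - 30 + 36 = -18*d^2 - 33*d + 6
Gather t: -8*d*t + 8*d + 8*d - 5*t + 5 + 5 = 16*d + t*(-8*d - 5) + 10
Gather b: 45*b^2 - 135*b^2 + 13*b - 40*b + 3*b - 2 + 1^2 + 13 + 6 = -90*b^2 - 24*b + 18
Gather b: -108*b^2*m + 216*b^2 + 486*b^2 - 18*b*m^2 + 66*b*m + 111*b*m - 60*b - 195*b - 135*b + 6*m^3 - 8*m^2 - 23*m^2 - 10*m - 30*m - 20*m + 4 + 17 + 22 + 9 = b^2*(702 - 108*m) + b*(-18*m^2 + 177*m - 390) + 6*m^3 - 31*m^2 - 60*m + 52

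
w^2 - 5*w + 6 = (w - 3)*(w - 2)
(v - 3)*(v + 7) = v^2 + 4*v - 21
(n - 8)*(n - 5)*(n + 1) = n^3 - 12*n^2 + 27*n + 40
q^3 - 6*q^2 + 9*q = q*(q - 3)^2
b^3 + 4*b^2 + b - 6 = (b - 1)*(b + 2)*(b + 3)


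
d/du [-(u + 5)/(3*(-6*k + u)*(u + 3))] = ((6*k - u)*(u + 3) - (6*k - u)*(u + 5) + (u + 3)*(u + 5))/(3*(6*k - u)^2*(u + 3)^2)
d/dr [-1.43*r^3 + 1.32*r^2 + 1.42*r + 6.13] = -4.29*r^2 + 2.64*r + 1.42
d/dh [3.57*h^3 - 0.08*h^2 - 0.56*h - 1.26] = 10.71*h^2 - 0.16*h - 0.56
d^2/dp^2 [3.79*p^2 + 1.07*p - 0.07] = 7.58000000000000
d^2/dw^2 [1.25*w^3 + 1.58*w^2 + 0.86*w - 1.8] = 7.5*w + 3.16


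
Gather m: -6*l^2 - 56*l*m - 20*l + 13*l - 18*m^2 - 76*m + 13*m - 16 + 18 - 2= -6*l^2 - 7*l - 18*m^2 + m*(-56*l - 63)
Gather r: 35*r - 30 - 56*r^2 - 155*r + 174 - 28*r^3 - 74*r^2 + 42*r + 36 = -28*r^3 - 130*r^2 - 78*r + 180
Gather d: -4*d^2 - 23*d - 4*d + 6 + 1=-4*d^2 - 27*d + 7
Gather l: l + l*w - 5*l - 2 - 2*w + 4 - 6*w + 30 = l*(w - 4) - 8*w + 32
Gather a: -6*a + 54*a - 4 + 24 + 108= 48*a + 128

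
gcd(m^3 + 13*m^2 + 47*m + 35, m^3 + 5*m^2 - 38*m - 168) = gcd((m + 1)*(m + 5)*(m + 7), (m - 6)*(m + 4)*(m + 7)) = m + 7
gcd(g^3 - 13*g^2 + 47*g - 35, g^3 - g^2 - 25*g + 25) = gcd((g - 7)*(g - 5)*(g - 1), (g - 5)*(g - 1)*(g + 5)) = g^2 - 6*g + 5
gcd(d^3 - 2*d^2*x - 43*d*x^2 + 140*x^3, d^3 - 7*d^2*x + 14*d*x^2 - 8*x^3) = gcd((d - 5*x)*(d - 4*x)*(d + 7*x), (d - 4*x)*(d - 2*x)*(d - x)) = -d + 4*x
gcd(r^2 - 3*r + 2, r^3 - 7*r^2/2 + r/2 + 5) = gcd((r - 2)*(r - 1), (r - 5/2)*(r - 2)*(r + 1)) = r - 2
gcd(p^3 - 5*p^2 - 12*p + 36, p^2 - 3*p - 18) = p^2 - 3*p - 18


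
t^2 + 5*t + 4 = (t + 1)*(t + 4)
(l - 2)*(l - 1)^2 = l^3 - 4*l^2 + 5*l - 2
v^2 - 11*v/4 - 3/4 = (v - 3)*(v + 1/4)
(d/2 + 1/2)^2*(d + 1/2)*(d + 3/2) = d^4/4 + d^3 + 23*d^2/16 + 7*d/8 + 3/16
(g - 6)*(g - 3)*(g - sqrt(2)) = g^3 - 9*g^2 - sqrt(2)*g^2 + 9*sqrt(2)*g + 18*g - 18*sqrt(2)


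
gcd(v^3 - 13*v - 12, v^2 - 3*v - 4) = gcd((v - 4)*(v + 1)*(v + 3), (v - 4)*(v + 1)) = v^2 - 3*v - 4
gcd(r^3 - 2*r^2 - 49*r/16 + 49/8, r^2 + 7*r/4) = r + 7/4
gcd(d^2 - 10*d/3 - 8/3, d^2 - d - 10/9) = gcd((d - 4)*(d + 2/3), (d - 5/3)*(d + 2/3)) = d + 2/3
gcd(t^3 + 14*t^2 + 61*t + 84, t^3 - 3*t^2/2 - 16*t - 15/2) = t + 3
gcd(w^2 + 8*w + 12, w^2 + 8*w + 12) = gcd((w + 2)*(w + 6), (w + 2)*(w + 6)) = w^2 + 8*w + 12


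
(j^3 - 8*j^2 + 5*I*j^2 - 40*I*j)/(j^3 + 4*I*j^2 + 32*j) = (j^2 + j*(-8 + 5*I) - 40*I)/(j^2 + 4*I*j + 32)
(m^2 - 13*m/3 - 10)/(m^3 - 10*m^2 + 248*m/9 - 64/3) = 3*(3*m + 5)/(9*m^2 - 36*m + 32)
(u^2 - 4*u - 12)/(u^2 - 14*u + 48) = (u + 2)/(u - 8)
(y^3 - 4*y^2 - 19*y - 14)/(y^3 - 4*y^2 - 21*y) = (y^2 + 3*y + 2)/(y*(y + 3))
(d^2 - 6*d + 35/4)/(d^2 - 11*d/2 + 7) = (d - 5/2)/(d - 2)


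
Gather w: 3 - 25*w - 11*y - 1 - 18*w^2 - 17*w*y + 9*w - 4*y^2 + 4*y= -18*w^2 + w*(-17*y - 16) - 4*y^2 - 7*y + 2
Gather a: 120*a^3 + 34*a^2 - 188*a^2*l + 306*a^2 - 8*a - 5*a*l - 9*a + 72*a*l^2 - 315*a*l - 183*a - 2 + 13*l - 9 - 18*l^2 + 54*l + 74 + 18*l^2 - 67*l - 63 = 120*a^3 + a^2*(340 - 188*l) + a*(72*l^2 - 320*l - 200)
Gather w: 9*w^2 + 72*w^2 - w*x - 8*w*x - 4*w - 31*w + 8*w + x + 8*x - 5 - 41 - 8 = 81*w^2 + w*(-9*x - 27) + 9*x - 54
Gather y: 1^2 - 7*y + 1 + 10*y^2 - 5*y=10*y^2 - 12*y + 2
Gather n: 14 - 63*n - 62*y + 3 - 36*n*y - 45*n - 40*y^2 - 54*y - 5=n*(-36*y - 108) - 40*y^2 - 116*y + 12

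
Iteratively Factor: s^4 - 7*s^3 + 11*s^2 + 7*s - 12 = (s - 3)*(s^3 - 4*s^2 - s + 4) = (s - 3)*(s + 1)*(s^2 - 5*s + 4) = (s - 4)*(s - 3)*(s + 1)*(s - 1)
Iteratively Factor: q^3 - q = (q)*(q^2 - 1) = q*(q - 1)*(q + 1)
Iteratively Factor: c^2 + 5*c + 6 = (c + 2)*(c + 3)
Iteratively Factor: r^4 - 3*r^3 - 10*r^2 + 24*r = (r - 2)*(r^3 - r^2 - 12*r) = r*(r - 2)*(r^2 - r - 12) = r*(r - 2)*(r + 3)*(r - 4)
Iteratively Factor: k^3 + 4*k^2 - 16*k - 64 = (k + 4)*(k^2 - 16) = (k - 4)*(k + 4)*(k + 4)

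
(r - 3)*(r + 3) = r^2 - 9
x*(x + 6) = x^2 + 6*x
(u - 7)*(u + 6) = u^2 - u - 42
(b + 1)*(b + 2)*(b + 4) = b^3 + 7*b^2 + 14*b + 8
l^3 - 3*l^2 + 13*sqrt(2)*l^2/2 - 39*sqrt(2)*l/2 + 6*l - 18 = (l - 3)*(l + sqrt(2)/2)*(l + 6*sqrt(2))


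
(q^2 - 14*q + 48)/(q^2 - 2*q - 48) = (q - 6)/(q + 6)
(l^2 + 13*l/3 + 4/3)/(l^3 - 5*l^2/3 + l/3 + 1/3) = (l + 4)/(l^2 - 2*l + 1)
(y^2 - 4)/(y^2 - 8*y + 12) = (y + 2)/(y - 6)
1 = 1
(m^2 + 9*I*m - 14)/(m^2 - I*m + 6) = (m + 7*I)/(m - 3*I)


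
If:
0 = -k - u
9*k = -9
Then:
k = -1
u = 1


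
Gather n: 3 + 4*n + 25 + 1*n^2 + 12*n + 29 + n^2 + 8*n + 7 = 2*n^2 + 24*n + 64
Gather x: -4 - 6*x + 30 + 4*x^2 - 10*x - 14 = 4*x^2 - 16*x + 12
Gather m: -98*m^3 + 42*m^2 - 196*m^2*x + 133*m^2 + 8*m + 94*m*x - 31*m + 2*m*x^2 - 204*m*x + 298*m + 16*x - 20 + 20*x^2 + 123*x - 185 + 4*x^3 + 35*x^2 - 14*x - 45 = -98*m^3 + m^2*(175 - 196*x) + m*(2*x^2 - 110*x + 275) + 4*x^3 + 55*x^2 + 125*x - 250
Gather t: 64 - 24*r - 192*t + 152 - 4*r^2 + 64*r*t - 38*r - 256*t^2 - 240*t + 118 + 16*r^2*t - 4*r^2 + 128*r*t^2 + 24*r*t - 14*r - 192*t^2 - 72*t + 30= -8*r^2 - 76*r + t^2*(128*r - 448) + t*(16*r^2 + 88*r - 504) + 364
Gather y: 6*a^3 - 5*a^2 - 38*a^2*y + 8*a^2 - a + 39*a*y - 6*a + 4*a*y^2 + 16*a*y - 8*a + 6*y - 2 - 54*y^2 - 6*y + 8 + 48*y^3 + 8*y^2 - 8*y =6*a^3 + 3*a^2 - 15*a + 48*y^3 + y^2*(4*a - 46) + y*(-38*a^2 + 55*a - 8) + 6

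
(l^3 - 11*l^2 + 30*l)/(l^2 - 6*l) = l - 5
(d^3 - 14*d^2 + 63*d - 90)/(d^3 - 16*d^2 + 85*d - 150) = (d - 3)/(d - 5)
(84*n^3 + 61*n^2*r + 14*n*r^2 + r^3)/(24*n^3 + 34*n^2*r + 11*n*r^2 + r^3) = (21*n^2 + 10*n*r + r^2)/(6*n^2 + 7*n*r + r^2)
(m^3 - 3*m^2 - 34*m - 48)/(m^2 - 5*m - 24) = m + 2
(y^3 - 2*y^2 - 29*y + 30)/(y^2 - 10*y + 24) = (y^2 + 4*y - 5)/(y - 4)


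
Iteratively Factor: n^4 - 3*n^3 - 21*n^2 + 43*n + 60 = (n - 5)*(n^3 + 2*n^2 - 11*n - 12) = (n - 5)*(n + 1)*(n^2 + n - 12) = (n - 5)*(n + 1)*(n + 4)*(n - 3)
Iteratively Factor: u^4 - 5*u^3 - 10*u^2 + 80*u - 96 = (u - 4)*(u^3 - u^2 - 14*u + 24) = (u - 4)*(u - 3)*(u^2 + 2*u - 8) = (u - 4)*(u - 3)*(u + 4)*(u - 2)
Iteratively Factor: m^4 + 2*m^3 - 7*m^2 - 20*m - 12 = (m - 3)*(m^3 + 5*m^2 + 8*m + 4) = (m - 3)*(m + 2)*(m^2 + 3*m + 2) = (m - 3)*(m + 1)*(m + 2)*(m + 2)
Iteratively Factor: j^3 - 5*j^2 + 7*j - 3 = (j - 1)*(j^2 - 4*j + 3) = (j - 1)^2*(j - 3)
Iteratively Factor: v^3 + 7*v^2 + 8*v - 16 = (v - 1)*(v^2 + 8*v + 16) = (v - 1)*(v + 4)*(v + 4)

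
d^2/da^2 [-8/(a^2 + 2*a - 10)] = 16*(a^2 + 2*a - 4*(a + 1)^2 - 10)/(a^2 + 2*a - 10)^3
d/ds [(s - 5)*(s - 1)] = 2*s - 6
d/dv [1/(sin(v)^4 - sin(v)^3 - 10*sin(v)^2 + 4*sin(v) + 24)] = (11*sin(v) + 4*cos(v)^2 - 6)*cos(v)/((sin(v) - 3)^2*(sin(v) - 2)^2*(sin(v) + 2)^3)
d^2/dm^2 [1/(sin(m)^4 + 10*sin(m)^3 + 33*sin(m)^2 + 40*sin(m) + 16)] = 2*(-8*sin(m)^3 - 27*sin(m)^2 + 3*sin(m) + 67)/((sin(m) + 1)^3*(sin(m) + 4)^4)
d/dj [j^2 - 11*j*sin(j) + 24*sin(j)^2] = -11*j*cos(j) + 2*j - 11*sin(j) + 24*sin(2*j)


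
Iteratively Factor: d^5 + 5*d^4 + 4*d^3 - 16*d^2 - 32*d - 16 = (d + 2)*(d^4 + 3*d^3 - 2*d^2 - 12*d - 8) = (d + 1)*(d + 2)*(d^3 + 2*d^2 - 4*d - 8) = (d - 2)*(d + 1)*(d + 2)*(d^2 + 4*d + 4) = (d - 2)*(d + 1)*(d + 2)^2*(d + 2)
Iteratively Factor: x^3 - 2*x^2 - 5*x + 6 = (x - 1)*(x^2 - x - 6) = (x - 1)*(x + 2)*(x - 3)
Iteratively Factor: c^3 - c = (c)*(c^2 - 1) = c*(c + 1)*(c - 1)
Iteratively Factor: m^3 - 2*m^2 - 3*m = (m + 1)*(m^2 - 3*m) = m*(m + 1)*(m - 3)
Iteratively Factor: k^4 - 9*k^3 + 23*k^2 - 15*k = (k - 3)*(k^3 - 6*k^2 + 5*k) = (k - 3)*(k - 1)*(k^2 - 5*k) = k*(k - 3)*(k - 1)*(k - 5)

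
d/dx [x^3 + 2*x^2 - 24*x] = 3*x^2 + 4*x - 24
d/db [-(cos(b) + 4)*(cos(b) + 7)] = (2*cos(b) + 11)*sin(b)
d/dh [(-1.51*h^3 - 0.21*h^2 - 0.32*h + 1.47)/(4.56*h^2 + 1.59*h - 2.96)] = (-6.8856*h^4 - 4.8018*h^3 + 14.5341*h^2 - 12.1632*h - 1.3901)/(20.7936*h^4 + 14.5008*h^3 - 24.4671*h^2 - 9.4128*h + 8.7616)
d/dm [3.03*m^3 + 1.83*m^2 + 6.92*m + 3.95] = 9.09*m^2 + 3.66*m + 6.92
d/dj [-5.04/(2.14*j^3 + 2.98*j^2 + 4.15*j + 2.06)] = (32.3568*j^2 + 30.0384*j + 20.916)/(2.14*j^3 + 2.98*j^2 + 4.15*j + 2.06)^2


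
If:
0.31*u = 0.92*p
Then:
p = 0.33695652173913*u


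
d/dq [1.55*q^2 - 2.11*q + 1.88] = 3.1*q - 2.11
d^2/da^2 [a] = 0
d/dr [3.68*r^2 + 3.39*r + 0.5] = 7.36*r + 3.39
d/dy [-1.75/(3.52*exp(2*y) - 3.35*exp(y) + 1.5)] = (12.32*exp(y) - 5.8625)*exp(y)/(3.52*exp(2*y) - 3.35*exp(y) + 1.5)^2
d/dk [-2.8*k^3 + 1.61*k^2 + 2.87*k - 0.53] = -8.4*k^2 + 3.22*k + 2.87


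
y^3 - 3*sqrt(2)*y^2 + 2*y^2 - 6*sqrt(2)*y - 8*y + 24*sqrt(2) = (y - 2)*(y + 4)*(y - 3*sqrt(2))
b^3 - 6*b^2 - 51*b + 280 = (b - 8)*(b - 5)*(b + 7)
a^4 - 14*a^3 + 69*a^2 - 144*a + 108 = (a - 6)*(a - 3)^2*(a - 2)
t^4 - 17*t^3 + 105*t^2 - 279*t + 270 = (t - 6)*(t - 5)*(t - 3)^2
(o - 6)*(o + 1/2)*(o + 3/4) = o^3 - 19*o^2/4 - 57*o/8 - 9/4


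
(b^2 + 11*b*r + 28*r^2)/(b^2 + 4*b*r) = (b + 7*r)/b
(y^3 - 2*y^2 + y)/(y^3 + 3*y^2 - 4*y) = (y - 1)/(y + 4)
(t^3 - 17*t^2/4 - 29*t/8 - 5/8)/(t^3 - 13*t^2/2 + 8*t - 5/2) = (8*t^2 + 6*t + 1)/(4*(2*t^2 - 3*t + 1))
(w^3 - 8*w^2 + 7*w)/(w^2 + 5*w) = (w^2 - 8*w + 7)/(w + 5)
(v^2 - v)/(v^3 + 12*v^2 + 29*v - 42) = v/(v^2 + 13*v + 42)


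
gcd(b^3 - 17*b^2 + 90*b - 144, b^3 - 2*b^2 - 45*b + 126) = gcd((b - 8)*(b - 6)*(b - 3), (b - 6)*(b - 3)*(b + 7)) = b^2 - 9*b + 18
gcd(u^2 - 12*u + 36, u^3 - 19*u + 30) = 1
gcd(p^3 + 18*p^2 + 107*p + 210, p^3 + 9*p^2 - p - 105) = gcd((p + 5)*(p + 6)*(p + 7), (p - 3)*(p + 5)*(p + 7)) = p^2 + 12*p + 35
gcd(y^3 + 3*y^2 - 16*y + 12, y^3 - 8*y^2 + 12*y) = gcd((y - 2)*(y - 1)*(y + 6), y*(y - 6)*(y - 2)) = y - 2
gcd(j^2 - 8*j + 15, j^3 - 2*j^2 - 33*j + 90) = j^2 - 8*j + 15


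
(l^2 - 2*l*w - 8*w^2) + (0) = l^2 - 2*l*w - 8*w^2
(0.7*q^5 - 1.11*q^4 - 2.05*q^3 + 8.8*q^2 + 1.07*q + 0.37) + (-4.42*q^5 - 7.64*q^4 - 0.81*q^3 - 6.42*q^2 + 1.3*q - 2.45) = -3.72*q^5 - 8.75*q^4 - 2.86*q^3 + 2.38*q^2 + 2.37*q - 2.08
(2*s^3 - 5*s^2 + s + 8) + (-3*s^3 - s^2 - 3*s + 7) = -s^3 - 6*s^2 - 2*s + 15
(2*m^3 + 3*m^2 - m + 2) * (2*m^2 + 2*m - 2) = 4*m^5 + 10*m^4 - 4*m^2 + 6*m - 4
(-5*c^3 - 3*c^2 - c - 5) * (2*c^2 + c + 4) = -10*c^5 - 11*c^4 - 25*c^3 - 23*c^2 - 9*c - 20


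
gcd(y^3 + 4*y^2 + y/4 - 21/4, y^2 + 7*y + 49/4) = y + 7/2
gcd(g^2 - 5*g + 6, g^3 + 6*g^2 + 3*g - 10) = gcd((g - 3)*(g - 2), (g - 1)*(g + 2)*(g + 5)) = 1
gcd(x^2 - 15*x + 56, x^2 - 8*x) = x - 8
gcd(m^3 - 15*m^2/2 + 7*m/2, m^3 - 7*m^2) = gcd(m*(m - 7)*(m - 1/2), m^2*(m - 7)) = m^2 - 7*m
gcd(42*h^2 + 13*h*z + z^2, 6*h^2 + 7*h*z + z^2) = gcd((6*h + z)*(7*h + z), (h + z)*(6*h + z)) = 6*h + z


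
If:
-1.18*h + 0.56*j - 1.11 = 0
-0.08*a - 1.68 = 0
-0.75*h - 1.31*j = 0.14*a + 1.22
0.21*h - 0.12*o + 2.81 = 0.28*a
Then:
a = -21.00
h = -0.25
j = 1.46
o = 71.98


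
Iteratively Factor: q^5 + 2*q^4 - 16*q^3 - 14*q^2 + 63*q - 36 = (q - 3)*(q^4 + 5*q^3 - q^2 - 17*q + 12) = (q - 3)*(q - 1)*(q^3 + 6*q^2 + 5*q - 12) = (q - 3)*(q - 1)*(q + 3)*(q^2 + 3*q - 4) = (q - 3)*(q - 1)*(q + 3)*(q + 4)*(q - 1)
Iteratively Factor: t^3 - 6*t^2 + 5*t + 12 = (t - 3)*(t^2 - 3*t - 4) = (t - 3)*(t + 1)*(t - 4)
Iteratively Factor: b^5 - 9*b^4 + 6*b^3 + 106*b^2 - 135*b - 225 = (b + 1)*(b^4 - 10*b^3 + 16*b^2 + 90*b - 225) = (b + 1)*(b + 3)*(b^3 - 13*b^2 + 55*b - 75) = (b - 5)*(b + 1)*(b + 3)*(b^2 - 8*b + 15) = (b - 5)*(b - 3)*(b + 1)*(b + 3)*(b - 5)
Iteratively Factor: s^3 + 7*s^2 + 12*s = (s + 4)*(s^2 + 3*s) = s*(s + 4)*(s + 3)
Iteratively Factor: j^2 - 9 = (j - 3)*(j + 3)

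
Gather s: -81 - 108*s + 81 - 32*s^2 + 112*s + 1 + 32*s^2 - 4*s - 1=0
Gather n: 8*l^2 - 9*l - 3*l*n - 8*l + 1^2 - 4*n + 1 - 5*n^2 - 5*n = 8*l^2 - 17*l - 5*n^2 + n*(-3*l - 9) + 2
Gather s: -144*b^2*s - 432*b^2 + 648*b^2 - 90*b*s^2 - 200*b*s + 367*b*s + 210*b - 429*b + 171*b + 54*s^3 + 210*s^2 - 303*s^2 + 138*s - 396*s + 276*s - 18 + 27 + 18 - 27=216*b^2 - 48*b + 54*s^3 + s^2*(-90*b - 93) + s*(-144*b^2 + 167*b + 18)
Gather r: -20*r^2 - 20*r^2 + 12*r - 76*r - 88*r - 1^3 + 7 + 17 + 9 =-40*r^2 - 152*r + 32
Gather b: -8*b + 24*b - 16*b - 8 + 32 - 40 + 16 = 0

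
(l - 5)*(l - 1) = l^2 - 6*l + 5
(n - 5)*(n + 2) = n^2 - 3*n - 10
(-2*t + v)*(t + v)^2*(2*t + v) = -4*t^4 - 8*t^3*v - 3*t^2*v^2 + 2*t*v^3 + v^4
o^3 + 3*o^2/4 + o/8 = o*(o + 1/4)*(o + 1/2)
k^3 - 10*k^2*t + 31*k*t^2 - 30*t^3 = (k - 5*t)*(k - 3*t)*(k - 2*t)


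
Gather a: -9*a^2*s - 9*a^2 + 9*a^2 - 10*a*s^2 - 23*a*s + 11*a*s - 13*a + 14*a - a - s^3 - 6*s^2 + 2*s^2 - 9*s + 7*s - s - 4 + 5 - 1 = -9*a^2*s + a*(-10*s^2 - 12*s) - s^3 - 4*s^2 - 3*s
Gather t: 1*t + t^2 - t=t^2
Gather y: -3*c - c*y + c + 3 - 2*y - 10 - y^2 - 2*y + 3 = -2*c - y^2 + y*(-c - 4) - 4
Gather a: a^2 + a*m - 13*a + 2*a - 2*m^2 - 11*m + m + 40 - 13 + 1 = a^2 + a*(m - 11) - 2*m^2 - 10*m + 28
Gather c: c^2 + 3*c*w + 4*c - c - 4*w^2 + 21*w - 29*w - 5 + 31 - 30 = c^2 + c*(3*w + 3) - 4*w^2 - 8*w - 4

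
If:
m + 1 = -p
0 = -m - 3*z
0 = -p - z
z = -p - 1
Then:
No Solution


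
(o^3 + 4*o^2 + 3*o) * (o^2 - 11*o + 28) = o^5 - 7*o^4 - 13*o^3 + 79*o^2 + 84*o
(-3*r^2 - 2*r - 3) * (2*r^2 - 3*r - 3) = -6*r^4 + 5*r^3 + 9*r^2 + 15*r + 9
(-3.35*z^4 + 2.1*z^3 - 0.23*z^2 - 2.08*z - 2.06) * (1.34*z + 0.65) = -4.489*z^5 + 0.6365*z^4 + 1.0568*z^3 - 2.9367*z^2 - 4.1124*z - 1.339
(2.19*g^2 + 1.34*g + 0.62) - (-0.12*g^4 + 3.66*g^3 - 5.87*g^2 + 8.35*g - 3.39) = 0.12*g^4 - 3.66*g^3 + 8.06*g^2 - 7.01*g + 4.01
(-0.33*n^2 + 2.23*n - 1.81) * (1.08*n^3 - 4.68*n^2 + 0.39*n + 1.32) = -0.3564*n^5 + 3.9528*n^4 - 12.5199*n^3 + 8.9049*n^2 + 2.2377*n - 2.3892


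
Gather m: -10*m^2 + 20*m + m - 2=-10*m^2 + 21*m - 2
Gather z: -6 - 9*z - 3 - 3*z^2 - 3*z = -3*z^2 - 12*z - 9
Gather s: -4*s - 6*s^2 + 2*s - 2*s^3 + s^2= -2*s^3 - 5*s^2 - 2*s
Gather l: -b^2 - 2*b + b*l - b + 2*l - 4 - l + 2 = -b^2 - 3*b + l*(b + 1) - 2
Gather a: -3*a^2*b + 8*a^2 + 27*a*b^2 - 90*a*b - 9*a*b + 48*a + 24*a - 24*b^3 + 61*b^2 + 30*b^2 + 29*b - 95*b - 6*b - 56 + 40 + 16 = a^2*(8 - 3*b) + a*(27*b^2 - 99*b + 72) - 24*b^3 + 91*b^2 - 72*b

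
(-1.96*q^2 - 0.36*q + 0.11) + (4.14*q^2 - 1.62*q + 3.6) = 2.18*q^2 - 1.98*q + 3.71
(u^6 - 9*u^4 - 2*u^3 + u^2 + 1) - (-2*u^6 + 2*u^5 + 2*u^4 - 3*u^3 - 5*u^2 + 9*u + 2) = 3*u^6 - 2*u^5 - 11*u^4 + u^3 + 6*u^2 - 9*u - 1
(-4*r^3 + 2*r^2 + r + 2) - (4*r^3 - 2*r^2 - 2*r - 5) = -8*r^3 + 4*r^2 + 3*r + 7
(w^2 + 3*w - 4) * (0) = 0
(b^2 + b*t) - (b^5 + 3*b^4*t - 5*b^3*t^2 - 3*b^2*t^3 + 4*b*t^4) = -b^5 - 3*b^4*t + 5*b^3*t^2 + 3*b^2*t^3 + b^2 - 4*b*t^4 + b*t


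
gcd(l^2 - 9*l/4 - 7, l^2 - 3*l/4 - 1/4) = 1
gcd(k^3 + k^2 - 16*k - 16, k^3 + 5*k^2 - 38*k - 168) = k + 4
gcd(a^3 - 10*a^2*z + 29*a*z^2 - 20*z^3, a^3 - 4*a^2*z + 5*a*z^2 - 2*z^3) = -a + z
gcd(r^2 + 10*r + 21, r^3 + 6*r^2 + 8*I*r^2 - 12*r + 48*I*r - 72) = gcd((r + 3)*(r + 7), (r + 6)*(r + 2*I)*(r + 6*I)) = 1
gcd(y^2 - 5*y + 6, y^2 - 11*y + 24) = y - 3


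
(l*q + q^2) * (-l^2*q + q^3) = -l^3*q^2 - l^2*q^3 + l*q^4 + q^5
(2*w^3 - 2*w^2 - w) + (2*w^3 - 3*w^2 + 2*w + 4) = 4*w^3 - 5*w^2 + w + 4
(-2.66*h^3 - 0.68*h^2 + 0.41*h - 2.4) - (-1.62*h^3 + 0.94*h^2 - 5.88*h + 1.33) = -1.04*h^3 - 1.62*h^2 + 6.29*h - 3.73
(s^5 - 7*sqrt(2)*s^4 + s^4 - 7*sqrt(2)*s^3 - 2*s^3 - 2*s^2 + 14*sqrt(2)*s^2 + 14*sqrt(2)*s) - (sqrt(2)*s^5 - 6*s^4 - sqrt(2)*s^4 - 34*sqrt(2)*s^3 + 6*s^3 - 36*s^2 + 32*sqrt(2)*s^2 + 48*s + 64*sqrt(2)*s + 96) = -sqrt(2)*s^5 + s^5 - 6*sqrt(2)*s^4 + 7*s^4 - 8*s^3 + 27*sqrt(2)*s^3 - 18*sqrt(2)*s^2 + 34*s^2 - 50*sqrt(2)*s - 48*s - 96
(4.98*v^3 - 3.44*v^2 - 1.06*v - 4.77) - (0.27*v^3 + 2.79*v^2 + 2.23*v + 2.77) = 4.71*v^3 - 6.23*v^2 - 3.29*v - 7.54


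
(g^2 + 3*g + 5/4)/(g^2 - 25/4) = (2*g + 1)/(2*g - 5)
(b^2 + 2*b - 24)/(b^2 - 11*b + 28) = (b + 6)/(b - 7)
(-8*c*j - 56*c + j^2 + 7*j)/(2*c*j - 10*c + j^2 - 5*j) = (-8*c*j - 56*c + j^2 + 7*j)/(2*c*j - 10*c + j^2 - 5*j)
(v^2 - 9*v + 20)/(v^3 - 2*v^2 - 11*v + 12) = (v - 5)/(v^2 + 2*v - 3)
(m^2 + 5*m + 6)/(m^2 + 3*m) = (m + 2)/m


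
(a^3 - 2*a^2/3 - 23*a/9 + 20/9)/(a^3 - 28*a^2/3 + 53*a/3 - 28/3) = (a + 5/3)/(a - 7)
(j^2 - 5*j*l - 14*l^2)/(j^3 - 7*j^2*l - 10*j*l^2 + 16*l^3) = (j - 7*l)/(j^2 - 9*j*l + 8*l^2)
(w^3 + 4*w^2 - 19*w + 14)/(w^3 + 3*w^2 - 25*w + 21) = (w - 2)/(w - 3)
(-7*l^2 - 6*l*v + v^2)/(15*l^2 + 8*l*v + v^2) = (-7*l^2 - 6*l*v + v^2)/(15*l^2 + 8*l*v + v^2)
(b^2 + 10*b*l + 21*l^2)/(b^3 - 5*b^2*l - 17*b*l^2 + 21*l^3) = (b + 7*l)/(b^2 - 8*b*l + 7*l^2)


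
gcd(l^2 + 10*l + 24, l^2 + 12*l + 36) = l + 6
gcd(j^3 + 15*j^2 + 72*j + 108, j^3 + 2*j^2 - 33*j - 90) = j + 3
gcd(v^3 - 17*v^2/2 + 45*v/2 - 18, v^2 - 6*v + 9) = v - 3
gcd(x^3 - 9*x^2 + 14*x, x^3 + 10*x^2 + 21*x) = x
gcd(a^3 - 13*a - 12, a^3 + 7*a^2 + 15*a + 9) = a^2 + 4*a + 3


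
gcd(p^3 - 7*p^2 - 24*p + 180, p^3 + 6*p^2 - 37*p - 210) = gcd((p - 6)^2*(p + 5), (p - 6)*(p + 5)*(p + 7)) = p^2 - p - 30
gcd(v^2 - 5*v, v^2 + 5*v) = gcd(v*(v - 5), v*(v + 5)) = v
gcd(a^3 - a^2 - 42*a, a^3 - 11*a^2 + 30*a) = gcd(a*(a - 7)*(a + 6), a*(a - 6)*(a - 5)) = a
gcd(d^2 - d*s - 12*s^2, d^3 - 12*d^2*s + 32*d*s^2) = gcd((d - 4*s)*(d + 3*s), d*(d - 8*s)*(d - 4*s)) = -d + 4*s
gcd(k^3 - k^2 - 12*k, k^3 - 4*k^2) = k^2 - 4*k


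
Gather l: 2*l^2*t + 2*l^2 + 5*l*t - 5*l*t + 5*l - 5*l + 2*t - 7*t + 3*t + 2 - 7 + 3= l^2*(2*t + 2) - 2*t - 2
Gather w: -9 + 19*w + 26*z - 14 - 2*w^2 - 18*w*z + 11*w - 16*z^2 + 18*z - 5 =-2*w^2 + w*(30 - 18*z) - 16*z^2 + 44*z - 28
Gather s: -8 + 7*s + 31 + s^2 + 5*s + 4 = s^2 + 12*s + 27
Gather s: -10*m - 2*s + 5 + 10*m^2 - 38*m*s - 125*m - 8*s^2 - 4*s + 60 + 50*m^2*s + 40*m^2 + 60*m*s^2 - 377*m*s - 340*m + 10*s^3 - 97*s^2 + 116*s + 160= 50*m^2 - 475*m + 10*s^3 + s^2*(60*m - 105) + s*(50*m^2 - 415*m + 110) + 225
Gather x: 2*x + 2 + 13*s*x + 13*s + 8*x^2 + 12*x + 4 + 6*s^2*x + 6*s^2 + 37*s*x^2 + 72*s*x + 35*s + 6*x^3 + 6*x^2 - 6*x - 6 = 6*s^2 + 48*s + 6*x^3 + x^2*(37*s + 14) + x*(6*s^2 + 85*s + 8)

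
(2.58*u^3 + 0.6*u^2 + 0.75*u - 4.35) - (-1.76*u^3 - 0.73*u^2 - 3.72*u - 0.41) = 4.34*u^3 + 1.33*u^2 + 4.47*u - 3.94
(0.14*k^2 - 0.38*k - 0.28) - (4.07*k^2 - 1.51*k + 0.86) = -3.93*k^2 + 1.13*k - 1.14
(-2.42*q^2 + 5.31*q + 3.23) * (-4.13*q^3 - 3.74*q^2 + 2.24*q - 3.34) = 9.9946*q^5 - 12.8795*q^4 - 38.6201*q^3 + 7.897*q^2 - 10.5002*q - 10.7882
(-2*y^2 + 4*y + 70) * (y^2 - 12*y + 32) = -2*y^4 + 28*y^3 - 42*y^2 - 712*y + 2240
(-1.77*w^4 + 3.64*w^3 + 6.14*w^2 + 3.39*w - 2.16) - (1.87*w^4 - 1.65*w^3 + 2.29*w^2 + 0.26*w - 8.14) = -3.64*w^4 + 5.29*w^3 + 3.85*w^2 + 3.13*w + 5.98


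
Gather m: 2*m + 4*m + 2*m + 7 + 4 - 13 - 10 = 8*m - 12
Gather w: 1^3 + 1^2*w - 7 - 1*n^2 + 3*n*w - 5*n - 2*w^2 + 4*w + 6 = -n^2 - 5*n - 2*w^2 + w*(3*n + 5)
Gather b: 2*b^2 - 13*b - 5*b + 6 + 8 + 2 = 2*b^2 - 18*b + 16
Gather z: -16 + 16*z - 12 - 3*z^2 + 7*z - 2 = -3*z^2 + 23*z - 30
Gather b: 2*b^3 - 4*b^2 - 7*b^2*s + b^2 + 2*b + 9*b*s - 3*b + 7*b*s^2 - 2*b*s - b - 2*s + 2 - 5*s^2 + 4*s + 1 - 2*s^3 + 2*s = 2*b^3 + b^2*(-7*s - 3) + b*(7*s^2 + 7*s - 2) - 2*s^3 - 5*s^2 + 4*s + 3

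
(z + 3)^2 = z^2 + 6*z + 9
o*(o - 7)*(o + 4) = o^3 - 3*o^2 - 28*o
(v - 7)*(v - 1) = v^2 - 8*v + 7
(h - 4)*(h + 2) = h^2 - 2*h - 8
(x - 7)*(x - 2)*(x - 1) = x^3 - 10*x^2 + 23*x - 14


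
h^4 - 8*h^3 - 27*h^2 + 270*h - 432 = (h - 8)*(h - 3)^2*(h + 6)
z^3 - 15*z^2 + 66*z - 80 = (z - 8)*(z - 5)*(z - 2)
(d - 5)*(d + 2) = d^2 - 3*d - 10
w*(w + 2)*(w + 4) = w^3 + 6*w^2 + 8*w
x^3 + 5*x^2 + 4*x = x*(x + 1)*(x + 4)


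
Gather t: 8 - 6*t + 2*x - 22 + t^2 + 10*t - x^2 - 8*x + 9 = t^2 + 4*t - x^2 - 6*x - 5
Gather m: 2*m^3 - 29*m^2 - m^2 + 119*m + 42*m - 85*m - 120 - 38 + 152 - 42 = 2*m^3 - 30*m^2 + 76*m - 48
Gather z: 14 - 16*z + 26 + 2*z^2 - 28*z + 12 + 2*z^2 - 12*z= 4*z^2 - 56*z + 52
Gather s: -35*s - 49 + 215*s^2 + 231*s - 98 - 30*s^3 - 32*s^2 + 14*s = -30*s^3 + 183*s^2 + 210*s - 147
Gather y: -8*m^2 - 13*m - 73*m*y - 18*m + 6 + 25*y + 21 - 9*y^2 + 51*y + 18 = -8*m^2 - 31*m - 9*y^2 + y*(76 - 73*m) + 45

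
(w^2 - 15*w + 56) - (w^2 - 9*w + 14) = 42 - 6*w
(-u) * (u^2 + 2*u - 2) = -u^3 - 2*u^2 + 2*u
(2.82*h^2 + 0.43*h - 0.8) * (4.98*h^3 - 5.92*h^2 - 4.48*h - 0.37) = 14.0436*h^5 - 14.553*h^4 - 19.1632*h^3 + 1.7662*h^2 + 3.4249*h + 0.296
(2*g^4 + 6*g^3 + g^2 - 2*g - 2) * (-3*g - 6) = -6*g^5 - 30*g^4 - 39*g^3 + 18*g + 12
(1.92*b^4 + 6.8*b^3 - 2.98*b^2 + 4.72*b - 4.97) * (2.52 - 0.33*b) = -0.6336*b^5 + 2.5944*b^4 + 18.1194*b^3 - 9.0672*b^2 + 13.5345*b - 12.5244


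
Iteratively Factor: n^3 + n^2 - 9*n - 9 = (n + 1)*(n^2 - 9) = (n - 3)*(n + 1)*(n + 3)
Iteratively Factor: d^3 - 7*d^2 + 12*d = (d - 3)*(d^2 - 4*d) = d*(d - 3)*(d - 4)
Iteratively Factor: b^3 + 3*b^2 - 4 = (b - 1)*(b^2 + 4*b + 4) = (b - 1)*(b + 2)*(b + 2)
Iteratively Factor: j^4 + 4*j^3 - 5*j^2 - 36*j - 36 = (j + 2)*(j^3 + 2*j^2 - 9*j - 18) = (j + 2)^2*(j^2 - 9) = (j + 2)^2*(j + 3)*(j - 3)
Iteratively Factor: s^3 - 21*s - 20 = (s + 1)*(s^2 - s - 20) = (s - 5)*(s + 1)*(s + 4)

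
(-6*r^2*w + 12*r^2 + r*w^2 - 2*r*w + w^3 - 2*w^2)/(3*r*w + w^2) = -2*r + 4*r/w + w - 2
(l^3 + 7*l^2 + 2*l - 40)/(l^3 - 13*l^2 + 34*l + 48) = (l^3 + 7*l^2 + 2*l - 40)/(l^3 - 13*l^2 + 34*l + 48)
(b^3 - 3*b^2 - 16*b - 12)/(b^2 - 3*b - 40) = (-b^3 + 3*b^2 + 16*b + 12)/(-b^2 + 3*b + 40)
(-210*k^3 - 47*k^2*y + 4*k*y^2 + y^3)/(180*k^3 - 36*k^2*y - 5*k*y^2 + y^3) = (-35*k^2 - 2*k*y + y^2)/(30*k^2 - 11*k*y + y^2)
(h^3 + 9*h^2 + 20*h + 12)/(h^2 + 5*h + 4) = (h^2 + 8*h + 12)/(h + 4)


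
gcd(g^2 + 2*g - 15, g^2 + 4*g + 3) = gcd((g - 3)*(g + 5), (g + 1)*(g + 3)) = 1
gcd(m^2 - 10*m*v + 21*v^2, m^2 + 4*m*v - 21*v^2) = -m + 3*v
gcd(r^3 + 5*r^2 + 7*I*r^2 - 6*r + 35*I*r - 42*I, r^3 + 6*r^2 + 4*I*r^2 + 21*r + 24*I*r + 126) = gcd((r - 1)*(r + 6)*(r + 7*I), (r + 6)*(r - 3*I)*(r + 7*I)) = r^2 + r*(6 + 7*I) + 42*I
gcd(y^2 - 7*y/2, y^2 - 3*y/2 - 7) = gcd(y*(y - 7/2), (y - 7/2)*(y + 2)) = y - 7/2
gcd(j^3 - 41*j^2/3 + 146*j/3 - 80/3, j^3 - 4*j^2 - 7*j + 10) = j - 5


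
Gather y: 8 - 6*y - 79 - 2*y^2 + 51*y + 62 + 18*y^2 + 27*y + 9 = 16*y^2 + 72*y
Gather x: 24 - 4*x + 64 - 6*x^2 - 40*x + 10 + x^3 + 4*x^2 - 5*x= x^3 - 2*x^2 - 49*x + 98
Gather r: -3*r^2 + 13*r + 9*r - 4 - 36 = -3*r^2 + 22*r - 40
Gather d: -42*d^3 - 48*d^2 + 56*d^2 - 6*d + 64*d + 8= -42*d^3 + 8*d^2 + 58*d + 8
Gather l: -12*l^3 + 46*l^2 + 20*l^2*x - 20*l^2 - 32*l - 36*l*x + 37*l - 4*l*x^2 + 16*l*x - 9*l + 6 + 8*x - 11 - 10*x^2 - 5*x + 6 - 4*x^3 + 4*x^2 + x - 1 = -12*l^3 + l^2*(20*x + 26) + l*(-4*x^2 - 20*x - 4) - 4*x^3 - 6*x^2 + 4*x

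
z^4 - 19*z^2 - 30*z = z*(z - 5)*(z + 2)*(z + 3)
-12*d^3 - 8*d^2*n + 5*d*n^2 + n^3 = (-2*d + n)*(d + n)*(6*d + n)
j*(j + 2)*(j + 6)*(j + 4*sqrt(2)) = j^4 + 4*sqrt(2)*j^3 + 8*j^3 + 12*j^2 + 32*sqrt(2)*j^2 + 48*sqrt(2)*j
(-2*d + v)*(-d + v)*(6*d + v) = 12*d^3 - 16*d^2*v + 3*d*v^2 + v^3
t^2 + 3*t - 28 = (t - 4)*(t + 7)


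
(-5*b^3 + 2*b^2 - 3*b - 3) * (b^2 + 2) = -5*b^5 + 2*b^4 - 13*b^3 + b^2 - 6*b - 6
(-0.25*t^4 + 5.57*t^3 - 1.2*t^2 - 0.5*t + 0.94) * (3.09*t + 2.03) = -0.7725*t^5 + 16.7038*t^4 + 7.5991*t^3 - 3.981*t^2 + 1.8896*t + 1.9082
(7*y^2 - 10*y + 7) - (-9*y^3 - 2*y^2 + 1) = 9*y^3 + 9*y^2 - 10*y + 6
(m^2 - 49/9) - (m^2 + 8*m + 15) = -8*m - 184/9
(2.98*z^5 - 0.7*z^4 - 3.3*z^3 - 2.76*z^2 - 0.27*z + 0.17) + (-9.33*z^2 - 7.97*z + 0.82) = 2.98*z^5 - 0.7*z^4 - 3.3*z^3 - 12.09*z^2 - 8.24*z + 0.99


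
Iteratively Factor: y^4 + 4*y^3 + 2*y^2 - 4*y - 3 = (y + 3)*(y^3 + y^2 - y - 1) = (y + 1)*(y + 3)*(y^2 - 1) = (y - 1)*(y + 1)*(y + 3)*(y + 1)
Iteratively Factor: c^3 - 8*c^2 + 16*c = (c - 4)*(c^2 - 4*c) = (c - 4)^2*(c)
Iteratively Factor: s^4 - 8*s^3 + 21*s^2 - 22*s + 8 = (s - 2)*(s^3 - 6*s^2 + 9*s - 4) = (s - 4)*(s - 2)*(s^2 - 2*s + 1) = (s - 4)*(s - 2)*(s - 1)*(s - 1)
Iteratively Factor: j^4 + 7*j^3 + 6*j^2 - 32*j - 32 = (j + 4)*(j^3 + 3*j^2 - 6*j - 8) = (j - 2)*(j + 4)*(j^2 + 5*j + 4) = (j - 2)*(j + 4)^2*(j + 1)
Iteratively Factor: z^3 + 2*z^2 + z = (z + 1)*(z^2 + z) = z*(z + 1)*(z + 1)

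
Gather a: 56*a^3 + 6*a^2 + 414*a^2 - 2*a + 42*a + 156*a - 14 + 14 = 56*a^3 + 420*a^2 + 196*a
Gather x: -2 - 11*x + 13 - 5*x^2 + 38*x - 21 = -5*x^2 + 27*x - 10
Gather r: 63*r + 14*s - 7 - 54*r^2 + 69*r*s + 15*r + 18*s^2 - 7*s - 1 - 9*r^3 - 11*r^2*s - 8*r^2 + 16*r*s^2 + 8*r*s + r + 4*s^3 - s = -9*r^3 + r^2*(-11*s - 62) + r*(16*s^2 + 77*s + 79) + 4*s^3 + 18*s^2 + 6*s - 8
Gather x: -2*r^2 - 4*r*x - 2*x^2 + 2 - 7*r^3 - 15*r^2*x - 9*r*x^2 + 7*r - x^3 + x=-7*r^3 - 2*r^2 + 7*r - x^3 + x^2*(-9*r - 2) + x*(-15*r^2 - 4*r + 1) + 2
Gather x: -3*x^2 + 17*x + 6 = -3*x^2 + 17*x + 6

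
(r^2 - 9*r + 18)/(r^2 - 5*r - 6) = (r - 3)/(r + 1)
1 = 1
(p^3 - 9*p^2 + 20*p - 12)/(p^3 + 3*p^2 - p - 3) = (p^2 - 8*p + 12)/(p^2 + 4*p + 3)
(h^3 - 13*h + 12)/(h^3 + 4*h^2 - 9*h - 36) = (h - 1)/(h + 3)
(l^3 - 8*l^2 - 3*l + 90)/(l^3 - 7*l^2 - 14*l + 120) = (l + 3)/(l + 4)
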